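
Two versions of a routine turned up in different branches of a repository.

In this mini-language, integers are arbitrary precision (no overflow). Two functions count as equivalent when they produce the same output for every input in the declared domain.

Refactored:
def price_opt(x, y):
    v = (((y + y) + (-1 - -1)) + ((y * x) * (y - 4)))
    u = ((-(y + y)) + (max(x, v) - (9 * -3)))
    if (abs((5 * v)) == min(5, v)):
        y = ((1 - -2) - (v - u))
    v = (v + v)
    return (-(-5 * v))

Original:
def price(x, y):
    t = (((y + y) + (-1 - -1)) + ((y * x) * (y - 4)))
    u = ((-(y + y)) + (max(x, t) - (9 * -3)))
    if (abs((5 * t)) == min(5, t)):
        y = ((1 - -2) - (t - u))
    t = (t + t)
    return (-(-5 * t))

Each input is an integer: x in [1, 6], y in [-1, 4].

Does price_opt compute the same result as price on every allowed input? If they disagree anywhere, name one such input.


Changes here: local variable names differ; the full 36-point sweep finds no disagreement.
verdict: equivalent


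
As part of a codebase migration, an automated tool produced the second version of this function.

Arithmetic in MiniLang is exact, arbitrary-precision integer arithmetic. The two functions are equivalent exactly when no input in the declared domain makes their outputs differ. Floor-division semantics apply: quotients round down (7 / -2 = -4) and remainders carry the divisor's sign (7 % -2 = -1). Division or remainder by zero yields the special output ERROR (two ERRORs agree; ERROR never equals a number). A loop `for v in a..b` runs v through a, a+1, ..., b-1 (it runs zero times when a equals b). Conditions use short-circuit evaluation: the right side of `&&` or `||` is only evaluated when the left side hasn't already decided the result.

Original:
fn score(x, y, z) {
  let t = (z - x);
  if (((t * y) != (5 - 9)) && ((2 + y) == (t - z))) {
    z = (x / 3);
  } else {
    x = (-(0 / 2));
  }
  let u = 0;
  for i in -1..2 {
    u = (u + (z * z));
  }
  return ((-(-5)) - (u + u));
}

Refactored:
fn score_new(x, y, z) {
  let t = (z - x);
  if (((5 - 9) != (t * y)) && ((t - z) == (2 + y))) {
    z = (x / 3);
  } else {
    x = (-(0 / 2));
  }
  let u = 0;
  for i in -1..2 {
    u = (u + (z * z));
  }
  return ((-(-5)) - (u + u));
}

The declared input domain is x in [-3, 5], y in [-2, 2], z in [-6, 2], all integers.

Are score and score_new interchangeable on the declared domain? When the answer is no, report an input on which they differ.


This is a faithful refactor — same computation, different form, but the computed results match everywhere.
One worked example (x=-3, y=1, z=-5) — score: t = -2; (((t * y) != (5 - 9)) && ((2 + y) == (t - z))) -> true; z = -1; u = 0; [i=-1]; u = 1; [i=0]; u = 2; [i=1]; u = 3; return -1; score_new: t = -2; (((5 - 9) != (t * y)) && ((t - z) == (2 + y))) -> true; z = -1; u = 0; [i=-1]; u = 1; [i=0]; u = 2; [i=1]; u = 3; return -1; agreement on -1.
An exhaustive pass over the 405 declared inputs shows identical outputs.
verdict: equivalent


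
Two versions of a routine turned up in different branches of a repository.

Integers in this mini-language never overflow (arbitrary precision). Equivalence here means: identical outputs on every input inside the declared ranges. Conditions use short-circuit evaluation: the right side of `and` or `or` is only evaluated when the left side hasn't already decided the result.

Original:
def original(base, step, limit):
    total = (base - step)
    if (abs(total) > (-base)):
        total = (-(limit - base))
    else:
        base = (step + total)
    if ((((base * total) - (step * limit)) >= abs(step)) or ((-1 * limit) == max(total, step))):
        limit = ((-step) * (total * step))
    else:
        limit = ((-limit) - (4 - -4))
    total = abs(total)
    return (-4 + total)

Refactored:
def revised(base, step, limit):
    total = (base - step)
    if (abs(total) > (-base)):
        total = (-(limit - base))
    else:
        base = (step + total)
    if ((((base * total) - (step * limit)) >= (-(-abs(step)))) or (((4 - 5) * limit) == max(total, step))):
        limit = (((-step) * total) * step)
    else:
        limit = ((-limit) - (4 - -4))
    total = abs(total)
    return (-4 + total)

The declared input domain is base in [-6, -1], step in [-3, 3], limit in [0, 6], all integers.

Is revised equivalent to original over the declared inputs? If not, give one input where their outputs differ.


This is a faithful refactor — arithmetic usage differs; and constant usage differs, but the computed results match everywhere.
As a probe, take base=-5, step=3, limit=1: original runs total becomes -8; next (abs(total) > (-base)) evaluates to true; next total becomes -6; next ((((base * total) - (step * limit)) >= abs(step)) or ((-1 * limit) == max(total, step))) evaluates to true; next limit becomes 54; next total becomes 6; next final value 2; revised runs total becomes -8; next (abs(total) > (-base)) evaluates to true; next total becomes -6; next ((((base * total) - (step * limit)) >= (-(-abs(step)))) or (((4 - 5) * limit) == max(total, step))) evaluates to true; next limit becomes 54; next total becomes 6; next final value 2; both end at 2.
Every one of the 294 inputs gives matching results.
verdict: equivalent


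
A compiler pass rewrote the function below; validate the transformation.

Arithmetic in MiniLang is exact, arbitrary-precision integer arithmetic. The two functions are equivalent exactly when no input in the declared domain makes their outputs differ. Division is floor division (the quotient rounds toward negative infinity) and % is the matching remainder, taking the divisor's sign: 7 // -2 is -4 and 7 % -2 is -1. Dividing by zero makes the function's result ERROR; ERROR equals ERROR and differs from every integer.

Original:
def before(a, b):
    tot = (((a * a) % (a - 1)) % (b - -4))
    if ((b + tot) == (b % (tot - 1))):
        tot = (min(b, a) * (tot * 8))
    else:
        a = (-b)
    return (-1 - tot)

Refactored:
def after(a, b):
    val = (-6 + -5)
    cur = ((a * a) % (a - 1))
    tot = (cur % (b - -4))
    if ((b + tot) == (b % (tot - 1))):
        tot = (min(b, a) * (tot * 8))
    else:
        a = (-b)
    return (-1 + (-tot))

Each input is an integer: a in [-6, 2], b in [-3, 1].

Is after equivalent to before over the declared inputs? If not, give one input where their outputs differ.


Reading the diff, among the changes: local variable names differ, plus arithmetic usage differs, plus statement counts differ, plus constant usage differs.
As a probe, take a=-2, b=0: before runs tot=2, then ((b + tot) == (b % (tot - 1))) is false, then a=0, then returns -3; after runs val=-11, then cur=-2, then tot=2, then ((b + tot) == (b % (tot - 1))) is false, then a=0, then returns -3; both end at -3.
Every one of the 45 inputs gives matching results.
verdict: equivalent


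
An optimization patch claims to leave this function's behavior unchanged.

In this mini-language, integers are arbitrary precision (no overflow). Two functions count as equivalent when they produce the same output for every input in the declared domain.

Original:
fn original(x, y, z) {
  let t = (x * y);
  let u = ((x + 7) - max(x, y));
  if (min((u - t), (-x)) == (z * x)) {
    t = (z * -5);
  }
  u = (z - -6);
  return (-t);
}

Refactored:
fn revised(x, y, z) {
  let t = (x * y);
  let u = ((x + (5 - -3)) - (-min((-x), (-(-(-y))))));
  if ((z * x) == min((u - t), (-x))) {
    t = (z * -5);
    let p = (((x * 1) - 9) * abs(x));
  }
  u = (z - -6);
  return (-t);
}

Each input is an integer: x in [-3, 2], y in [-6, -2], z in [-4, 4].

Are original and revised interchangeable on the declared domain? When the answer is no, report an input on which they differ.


Input x=-3, y=-2, z=0: 0 from original versus -6 from revised.
verdict: not equivalent; witness: x=-3, y=-2, z=0


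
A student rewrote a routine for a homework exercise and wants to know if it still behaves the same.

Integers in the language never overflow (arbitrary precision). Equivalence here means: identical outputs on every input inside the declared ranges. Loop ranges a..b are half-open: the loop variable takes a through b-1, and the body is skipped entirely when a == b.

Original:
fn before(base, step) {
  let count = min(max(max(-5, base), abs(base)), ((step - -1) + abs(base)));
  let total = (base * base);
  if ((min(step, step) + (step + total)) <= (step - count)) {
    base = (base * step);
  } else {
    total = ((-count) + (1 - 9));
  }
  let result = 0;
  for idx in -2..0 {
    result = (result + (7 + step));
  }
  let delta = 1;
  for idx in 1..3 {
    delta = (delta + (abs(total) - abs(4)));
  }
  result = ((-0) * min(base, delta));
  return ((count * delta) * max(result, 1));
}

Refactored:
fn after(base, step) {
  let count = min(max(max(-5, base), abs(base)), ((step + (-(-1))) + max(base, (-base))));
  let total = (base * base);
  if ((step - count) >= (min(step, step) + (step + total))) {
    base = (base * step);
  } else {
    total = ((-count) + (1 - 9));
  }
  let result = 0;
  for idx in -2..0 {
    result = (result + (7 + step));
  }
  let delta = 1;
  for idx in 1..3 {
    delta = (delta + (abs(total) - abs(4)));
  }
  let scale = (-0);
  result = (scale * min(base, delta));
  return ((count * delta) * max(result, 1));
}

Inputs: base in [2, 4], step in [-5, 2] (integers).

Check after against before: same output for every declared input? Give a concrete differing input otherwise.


Behavior is preserved: although arithmetic usage differs, plus local variable names differ, plus comparison usage differs, plus min/max/abs usage differs, plus statement counts differ, the outputs never diverge.
Spot check at base=2, step=-1 — before: count := 2 | total := 4 | ((min(step, step) + (step + total)) <= (step - count)): false | total := -10 | result := 0 | iter idx=-2: | result := 6 | iter idx=-1: | result := 12 | delta := 1 | iter idx=1: | delta := 7 | iter idx=2: | delta := 13 | result := 0 | result 26. after: count := 2 | total := 4 | ((step - count) >= (min(step, step) + (step + total))): false | total := -10 | result := 0 | iter idx=-2: | result := 6 | iter idx=-1: | result := 12 | delta := 1 | iter idx=1: | delta := 7 | iter idx=2: | delta := 13 | scale := 0 | result := 0 | result 26. Both give 26.
An exhaustive pass over the 24 declared inputs shows identical outputs.
verdict: equivalent


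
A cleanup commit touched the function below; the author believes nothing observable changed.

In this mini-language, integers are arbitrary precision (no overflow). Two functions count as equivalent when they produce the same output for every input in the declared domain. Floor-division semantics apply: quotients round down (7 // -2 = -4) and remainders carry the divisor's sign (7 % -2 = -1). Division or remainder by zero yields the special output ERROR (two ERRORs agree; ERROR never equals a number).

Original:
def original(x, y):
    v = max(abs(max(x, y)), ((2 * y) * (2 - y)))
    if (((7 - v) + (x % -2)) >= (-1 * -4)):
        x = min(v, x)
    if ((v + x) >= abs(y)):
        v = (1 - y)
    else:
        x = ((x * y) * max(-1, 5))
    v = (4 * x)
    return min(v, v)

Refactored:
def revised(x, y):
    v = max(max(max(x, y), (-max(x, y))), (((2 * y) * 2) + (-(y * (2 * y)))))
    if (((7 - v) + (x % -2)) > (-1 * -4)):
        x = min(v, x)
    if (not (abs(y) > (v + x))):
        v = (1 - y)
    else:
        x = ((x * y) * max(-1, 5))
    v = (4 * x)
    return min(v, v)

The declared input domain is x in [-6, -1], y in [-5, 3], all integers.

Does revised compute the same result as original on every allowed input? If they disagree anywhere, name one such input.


Equivalent. The edit looks behavioral (`(((7 - v) + (x % -2)) >= (-1 * -4))` became `(((7 - v) + (x % -2)) > (-1 * -4))`), but over these ranges it never changes the outcome.
An exhaustive pass over the 54 declared inputs shows identical outputs.
Spot check at x=-4, y=0 — original: v := 0 | (((7 - v) + (x % -2)) >= (-1 * -4)): true | x := -4 | ((v + x) >= abs(y)): false | x := 0 | v := 0 | result 0. revised: v := 0 | (((7 - v) + (x % -2)) > (-1 * -4)): true | x := -4 | (not (abs(y) > (v + x))): false | x := 0 | v := 0 | result 0. Both give 0.
verdict: equivalent


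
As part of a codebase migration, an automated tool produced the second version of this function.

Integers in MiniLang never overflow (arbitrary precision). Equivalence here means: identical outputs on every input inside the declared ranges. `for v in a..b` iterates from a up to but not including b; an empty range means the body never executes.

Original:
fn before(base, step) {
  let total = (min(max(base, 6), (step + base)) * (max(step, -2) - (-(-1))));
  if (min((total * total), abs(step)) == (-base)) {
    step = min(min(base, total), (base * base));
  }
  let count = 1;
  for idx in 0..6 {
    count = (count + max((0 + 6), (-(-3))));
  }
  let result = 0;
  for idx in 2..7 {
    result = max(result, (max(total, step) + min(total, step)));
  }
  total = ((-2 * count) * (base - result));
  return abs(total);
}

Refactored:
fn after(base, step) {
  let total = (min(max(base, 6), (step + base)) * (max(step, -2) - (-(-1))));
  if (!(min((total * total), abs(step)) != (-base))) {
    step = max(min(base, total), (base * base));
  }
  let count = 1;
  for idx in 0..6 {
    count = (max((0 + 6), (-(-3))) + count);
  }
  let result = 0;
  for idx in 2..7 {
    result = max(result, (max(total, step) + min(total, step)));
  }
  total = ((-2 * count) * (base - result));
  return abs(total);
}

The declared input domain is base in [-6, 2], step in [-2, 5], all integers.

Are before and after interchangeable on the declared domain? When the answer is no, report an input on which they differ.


There is a counterexample at base=-2, step=-2: 888 on one side, 1332 on the other.
before: total = 12; (min((total * total), abs(step)) == (-base)) -> true; step = -2; count = 1; [idx=0]; count = 7; [idx=1]; count = 13; [idx=2]; count = 19; [idx=3]; count = 25; [idx=4]; count = 31; [idx=5]; count = 37; result = 0; [idx=2]; result = 10; [idx=3]; result = 10; [idx=4]; result = 10; [idx=5]; result = 10; [idx=6]; result = 10; total = 888; return 888
after: total = 12; (!(min((total * total), abs(step)) != (-base))) -> true; step = 4; count = 1; [idx=0]; count = 7; [idx=1]; count = 13; [idx=2]; count = 19; [idx=3]; count = 25; [idx=4]; count = 31; [idx=5]; count = 37; result = 0; [idx=2]; result = 16; [idx=3]; result = 16; [idx=4]; result = 16; [idx=5]; result = 16; [idx=6]; result = 16; total = 1332; return 1332
verdict: not equivalent; witness: base=-2, step=-2


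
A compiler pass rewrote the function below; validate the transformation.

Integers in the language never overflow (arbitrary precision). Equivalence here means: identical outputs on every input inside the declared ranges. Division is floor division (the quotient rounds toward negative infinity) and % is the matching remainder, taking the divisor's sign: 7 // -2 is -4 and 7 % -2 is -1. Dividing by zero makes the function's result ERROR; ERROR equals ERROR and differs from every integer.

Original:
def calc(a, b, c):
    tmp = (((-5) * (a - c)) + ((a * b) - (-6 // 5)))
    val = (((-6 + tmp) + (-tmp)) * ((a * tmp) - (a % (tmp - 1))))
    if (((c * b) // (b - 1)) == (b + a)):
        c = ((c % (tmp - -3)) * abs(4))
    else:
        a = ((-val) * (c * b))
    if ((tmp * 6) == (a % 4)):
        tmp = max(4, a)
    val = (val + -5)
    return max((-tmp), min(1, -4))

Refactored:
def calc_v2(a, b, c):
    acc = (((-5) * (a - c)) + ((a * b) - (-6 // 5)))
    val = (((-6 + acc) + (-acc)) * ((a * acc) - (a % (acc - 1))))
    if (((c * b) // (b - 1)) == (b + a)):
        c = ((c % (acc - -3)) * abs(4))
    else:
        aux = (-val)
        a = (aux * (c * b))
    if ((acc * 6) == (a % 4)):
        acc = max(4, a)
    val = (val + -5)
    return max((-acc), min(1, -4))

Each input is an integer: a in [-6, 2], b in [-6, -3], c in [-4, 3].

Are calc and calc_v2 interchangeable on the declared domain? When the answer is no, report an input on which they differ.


The two are interchangeable: statement counts differ, and local variable names differ, and every declared input agrees.
Spot check at a=1, b=-4, c=0 — calc: tmp = -7; val = 0; (((c * b) // (b - 1)) == (b + a)) -> false; a = 0; ((tmp * 6) == (a % 4)) -> false; val = -5; return 7. calc_v2: acc = -7; val = 0; (((c * b) // (b - 1)) == (b + a)) -> false; aux = 0; a = 0; ((acc * 6) == (a % 4)) -> false; val = -5; return 7. Both give 7.
An exhaustive pass over the 288 declared inputs shows identical outputs.
verdict: equivalent


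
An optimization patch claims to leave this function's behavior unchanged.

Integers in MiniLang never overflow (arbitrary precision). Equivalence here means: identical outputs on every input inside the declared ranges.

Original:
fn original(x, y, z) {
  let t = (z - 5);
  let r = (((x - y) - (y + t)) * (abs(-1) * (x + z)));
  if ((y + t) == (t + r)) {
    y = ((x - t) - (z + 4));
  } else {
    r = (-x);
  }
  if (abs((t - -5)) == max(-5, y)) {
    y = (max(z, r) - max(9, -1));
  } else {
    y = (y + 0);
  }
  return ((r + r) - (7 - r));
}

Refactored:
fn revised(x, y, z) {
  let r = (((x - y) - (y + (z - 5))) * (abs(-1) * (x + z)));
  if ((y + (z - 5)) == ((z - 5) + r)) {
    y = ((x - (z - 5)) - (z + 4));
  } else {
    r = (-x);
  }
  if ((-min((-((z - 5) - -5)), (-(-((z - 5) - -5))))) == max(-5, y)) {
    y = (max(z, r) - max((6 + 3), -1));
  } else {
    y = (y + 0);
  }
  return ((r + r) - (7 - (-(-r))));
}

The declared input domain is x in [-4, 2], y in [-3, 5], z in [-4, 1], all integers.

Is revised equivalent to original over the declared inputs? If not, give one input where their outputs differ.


Side by side, the visible changes include: statement counts differ, plus arithmetic usage differs, plus min/max/abs usage differs, plus local variable names differ, plus constant usage differs.
Spot check at x=-1, y=-2, z=0 — original: t=-5, then r=-8, then ((y + t) == (t + r)) is false, then r=1, then (abs((t - -5)) == max(-5, y)) is false, then y=-2, then returns -4. revised: r=-8, then ((y + (z - 5)) == ((z - 5) + r)) is false, then r=1, then ((-min((-((z - 5) - -5)), (-(-((z - 5) - -5))))) == max(-5, y)) is false, then y=-2, then returns -4. Both give -4.
An exhaustive pass over the 378 declared inputs shows identical outputs.
verdict: equivalent


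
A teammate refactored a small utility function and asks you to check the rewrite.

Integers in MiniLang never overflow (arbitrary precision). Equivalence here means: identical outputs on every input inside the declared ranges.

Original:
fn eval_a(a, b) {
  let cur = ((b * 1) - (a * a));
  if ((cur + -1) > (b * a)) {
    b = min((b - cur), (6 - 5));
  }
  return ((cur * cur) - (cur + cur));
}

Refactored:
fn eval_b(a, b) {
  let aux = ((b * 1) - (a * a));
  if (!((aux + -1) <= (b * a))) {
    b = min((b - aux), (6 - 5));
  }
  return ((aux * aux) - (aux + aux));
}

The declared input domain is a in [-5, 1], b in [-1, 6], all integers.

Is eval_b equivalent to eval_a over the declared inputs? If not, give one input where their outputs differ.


The two versions differ — the changes include comparison usage differs; and local variable names differ; and boolean connective usage differs.
One worked example (a=-1, b=3) — eval_a: cur = 2; ((cur + -1) > (b * a)) -> true; b = 1; return 0; eval_b: aux = 2; (!((aux + -1) <= (b * a))) -> true; b = 1; return 0; agreement on 0.
Every one of the 56 inputs gives matching results.
verdict: equivalent


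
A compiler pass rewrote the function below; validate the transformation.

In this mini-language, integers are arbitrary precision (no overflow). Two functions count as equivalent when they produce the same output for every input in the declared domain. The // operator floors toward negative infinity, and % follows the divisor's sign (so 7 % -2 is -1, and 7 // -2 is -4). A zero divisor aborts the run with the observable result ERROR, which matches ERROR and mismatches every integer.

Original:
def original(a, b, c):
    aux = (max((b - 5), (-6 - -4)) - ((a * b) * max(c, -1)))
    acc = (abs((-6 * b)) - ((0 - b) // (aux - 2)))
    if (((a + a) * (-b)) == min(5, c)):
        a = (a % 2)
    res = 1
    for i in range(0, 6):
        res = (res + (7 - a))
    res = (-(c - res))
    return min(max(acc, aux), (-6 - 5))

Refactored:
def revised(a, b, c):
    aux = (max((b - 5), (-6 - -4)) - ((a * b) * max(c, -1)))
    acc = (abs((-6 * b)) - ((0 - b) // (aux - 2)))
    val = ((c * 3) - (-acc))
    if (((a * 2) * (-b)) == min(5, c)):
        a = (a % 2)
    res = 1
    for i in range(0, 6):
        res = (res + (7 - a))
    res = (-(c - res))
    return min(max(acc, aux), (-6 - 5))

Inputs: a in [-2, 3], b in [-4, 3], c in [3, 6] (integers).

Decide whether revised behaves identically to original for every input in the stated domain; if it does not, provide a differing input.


Side by side, the visible changes include: constant usage differs, statement counts differ, local variable names differ, arithmetic usage differs.
As a probe, take a=0, b=-3, c=6: original runs aux := -2 | acc := 19 | (((a + a) * (-b)) == min(5, c)): false | res := 1 | iter i=0: | res := 8 | iter i=1: | res := 15 | iter i=2: | res := 22 | iter i=3: | res := 29 | iter i=4: | res := 36 | iter i=5: | res := 43 | res := 37 | result -11; revised runs aux := -2 | acc := 19 | val := 37 | (((a * 2) * (-b)) == min(5, c)): false | res := 1 | iter i=0: | res := 8 | iter i=1: | res := 15 | iter i=2: | res := 22 | iter i=3: | res := 29 | iter i=4: | res := 36 | iter i=5: | res := 43 | res := 37 | result -11; both end at -11.
Checked all 192 inputs in the declared domain: the outputs agree on every one.
verdict: equivalent


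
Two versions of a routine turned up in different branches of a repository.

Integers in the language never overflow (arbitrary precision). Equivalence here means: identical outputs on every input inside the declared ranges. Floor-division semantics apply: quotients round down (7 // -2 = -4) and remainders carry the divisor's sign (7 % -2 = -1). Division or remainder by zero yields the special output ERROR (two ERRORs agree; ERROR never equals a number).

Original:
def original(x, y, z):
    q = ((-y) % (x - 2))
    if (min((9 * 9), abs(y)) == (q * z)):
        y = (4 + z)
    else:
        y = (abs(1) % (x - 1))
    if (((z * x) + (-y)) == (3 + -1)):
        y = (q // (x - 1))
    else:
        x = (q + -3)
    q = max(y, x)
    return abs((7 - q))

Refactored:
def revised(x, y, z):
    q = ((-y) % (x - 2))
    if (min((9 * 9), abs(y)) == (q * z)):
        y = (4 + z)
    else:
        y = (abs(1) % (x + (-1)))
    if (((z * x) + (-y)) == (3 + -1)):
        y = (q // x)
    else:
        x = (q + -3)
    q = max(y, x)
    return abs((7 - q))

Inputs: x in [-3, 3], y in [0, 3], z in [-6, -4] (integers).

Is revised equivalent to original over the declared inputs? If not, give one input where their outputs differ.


The rewrite breaks on x=0, y=0, z=-6, where the results are 7 and ERROR.
original: q becomes 0; next (min((9 * 9), abs(y)) == (q * z)) evaluates to true; next y becomes -2; next (((z * x) + (-y)) == (3 + -1)) evaluates to true; next y becomes 0; next q becomes 0; next final value 7
revised: q becomes 0; next (min((9 * 9), abs(y)) == (q * z)) evaluates to true; next y becomes -2; next (((z * x) + (-y)) == (3 + -1)) evaluates to true; next hits division by zero so the output is ERROR
verdict: not equivalent; witness: x=0, y=0, z=-6


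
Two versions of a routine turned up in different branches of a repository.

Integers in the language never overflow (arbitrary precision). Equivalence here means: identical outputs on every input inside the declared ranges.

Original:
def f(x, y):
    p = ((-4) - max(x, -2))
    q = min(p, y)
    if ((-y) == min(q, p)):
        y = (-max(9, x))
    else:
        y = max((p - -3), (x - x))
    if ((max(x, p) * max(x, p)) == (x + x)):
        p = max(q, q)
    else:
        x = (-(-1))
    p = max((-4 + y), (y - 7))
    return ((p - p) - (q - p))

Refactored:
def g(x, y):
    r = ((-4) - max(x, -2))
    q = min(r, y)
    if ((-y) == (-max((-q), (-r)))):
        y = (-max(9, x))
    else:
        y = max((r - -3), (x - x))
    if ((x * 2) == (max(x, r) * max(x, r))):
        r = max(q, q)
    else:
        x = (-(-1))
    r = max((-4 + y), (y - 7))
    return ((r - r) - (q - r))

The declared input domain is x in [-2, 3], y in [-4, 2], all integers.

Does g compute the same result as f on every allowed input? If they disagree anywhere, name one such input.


The two versions differ — the changes include arithmetic usage differs; min/max/abs usage differs; constant usage differs; local variable names differ.
Tracing x=2, y=-4: f: p := -6 | q := -6 | ((-y) == min(q, p)): false | y := 0 | ((max(x, p) * max(x, p)) == (x + x)): true | p := -6 | p := -4 | result 2 | g: r := -6 | q := -6 | ((-y) == (-max((-q), (-r)))): false | y := 0 | ((x * 2) == (max(x, r) * max(x, r))): true | r := -6 | r := -4 | result 2 — matching result 2.
Sweeping the whole domain (42 inputs) finds no disagreement.
verdict: equivalent


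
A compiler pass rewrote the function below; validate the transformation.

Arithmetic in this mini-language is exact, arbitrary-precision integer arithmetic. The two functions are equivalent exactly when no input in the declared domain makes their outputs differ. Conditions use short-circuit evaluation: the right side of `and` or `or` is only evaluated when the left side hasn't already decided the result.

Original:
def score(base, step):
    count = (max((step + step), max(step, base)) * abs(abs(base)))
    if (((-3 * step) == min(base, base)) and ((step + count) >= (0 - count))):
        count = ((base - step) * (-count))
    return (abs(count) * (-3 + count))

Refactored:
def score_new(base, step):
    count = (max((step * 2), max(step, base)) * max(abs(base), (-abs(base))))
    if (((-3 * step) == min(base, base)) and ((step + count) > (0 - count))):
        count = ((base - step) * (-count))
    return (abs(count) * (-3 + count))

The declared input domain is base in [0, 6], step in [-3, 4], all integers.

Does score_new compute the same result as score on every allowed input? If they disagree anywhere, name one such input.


Equivalent. Although `((step + count) >= (0 - count))` became `((step + count) > (0 - count))`, no input in the stated domain can expose it.
Sweeping the whole domain (56 inputs) finds no disagreement.
One worked example (base=3, step=2) — score: count=12, then (((-3 * step) == min(base, base)) and ((step + count) >= (0 - count))) is false, then returns 108; score_new: count=12, then (((-3 * step) == min(base, base)) and ((step + count) > (0 - count))) is false, then returns 108; agreement on 108.
verdict: equivalent


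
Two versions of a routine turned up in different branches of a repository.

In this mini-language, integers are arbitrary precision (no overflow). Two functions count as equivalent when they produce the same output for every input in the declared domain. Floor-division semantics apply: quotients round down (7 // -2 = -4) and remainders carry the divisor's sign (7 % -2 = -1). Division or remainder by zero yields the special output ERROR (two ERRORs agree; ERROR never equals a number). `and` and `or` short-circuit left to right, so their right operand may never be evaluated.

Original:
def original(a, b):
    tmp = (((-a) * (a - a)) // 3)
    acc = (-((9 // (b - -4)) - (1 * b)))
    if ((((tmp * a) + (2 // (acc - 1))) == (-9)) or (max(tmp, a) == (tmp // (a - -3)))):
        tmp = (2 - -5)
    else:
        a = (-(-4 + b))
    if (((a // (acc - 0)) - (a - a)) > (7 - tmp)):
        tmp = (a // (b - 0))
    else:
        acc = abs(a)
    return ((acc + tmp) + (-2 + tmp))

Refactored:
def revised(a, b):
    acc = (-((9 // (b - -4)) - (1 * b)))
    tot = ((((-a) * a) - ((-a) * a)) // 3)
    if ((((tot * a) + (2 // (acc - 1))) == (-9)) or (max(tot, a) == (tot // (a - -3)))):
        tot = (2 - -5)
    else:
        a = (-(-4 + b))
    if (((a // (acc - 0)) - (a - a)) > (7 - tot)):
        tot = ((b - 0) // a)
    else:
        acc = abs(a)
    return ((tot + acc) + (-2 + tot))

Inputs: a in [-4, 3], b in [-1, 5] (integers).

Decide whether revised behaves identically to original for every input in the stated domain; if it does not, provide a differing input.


Take a=-4, b=-1.
original: tmp := 0 | acc := -4 | ((((tmp * a) + (2 // (acc - 1))) == (-9)) or (max(tmp, a) == (tmp // (a - -3)))): true | tmp := 7 | (((a // (acc - 0)) - (a - a)) > (7 - tmp)): true | tmp := 4 | result 2
revised: acc := -4 | tot := 0 | ((((tot * a) + (2 // (acc - 1))) == (-9)) or (max(tot, a) == (tot // (a - -3)))): true | tot := 7 | (((a // (acc - 0)) - (a - a)) > (7 - tot)): true | tot := 0 | result -6
2 and -6 differ, so these are not the same function on this domain.
verdict: not equivalent; witness: a=-4, b=-1


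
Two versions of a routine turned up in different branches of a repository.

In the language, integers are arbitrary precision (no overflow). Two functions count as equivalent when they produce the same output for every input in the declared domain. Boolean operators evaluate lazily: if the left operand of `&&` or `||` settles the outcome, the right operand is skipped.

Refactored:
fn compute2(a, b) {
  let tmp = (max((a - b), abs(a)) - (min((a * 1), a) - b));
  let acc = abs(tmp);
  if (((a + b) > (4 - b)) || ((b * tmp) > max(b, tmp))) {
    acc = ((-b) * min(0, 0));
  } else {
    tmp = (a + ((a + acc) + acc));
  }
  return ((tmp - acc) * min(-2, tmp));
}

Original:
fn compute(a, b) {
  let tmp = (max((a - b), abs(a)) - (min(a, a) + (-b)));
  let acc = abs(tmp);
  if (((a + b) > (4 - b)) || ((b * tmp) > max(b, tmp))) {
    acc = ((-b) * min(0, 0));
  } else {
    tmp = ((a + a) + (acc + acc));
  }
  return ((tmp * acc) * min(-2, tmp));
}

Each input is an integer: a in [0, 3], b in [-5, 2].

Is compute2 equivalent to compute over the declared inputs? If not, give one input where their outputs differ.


Input a=0, b=1: -4 from compute versus -2 from compute2.
verdict: not equivalent; witness: a=0, b=1


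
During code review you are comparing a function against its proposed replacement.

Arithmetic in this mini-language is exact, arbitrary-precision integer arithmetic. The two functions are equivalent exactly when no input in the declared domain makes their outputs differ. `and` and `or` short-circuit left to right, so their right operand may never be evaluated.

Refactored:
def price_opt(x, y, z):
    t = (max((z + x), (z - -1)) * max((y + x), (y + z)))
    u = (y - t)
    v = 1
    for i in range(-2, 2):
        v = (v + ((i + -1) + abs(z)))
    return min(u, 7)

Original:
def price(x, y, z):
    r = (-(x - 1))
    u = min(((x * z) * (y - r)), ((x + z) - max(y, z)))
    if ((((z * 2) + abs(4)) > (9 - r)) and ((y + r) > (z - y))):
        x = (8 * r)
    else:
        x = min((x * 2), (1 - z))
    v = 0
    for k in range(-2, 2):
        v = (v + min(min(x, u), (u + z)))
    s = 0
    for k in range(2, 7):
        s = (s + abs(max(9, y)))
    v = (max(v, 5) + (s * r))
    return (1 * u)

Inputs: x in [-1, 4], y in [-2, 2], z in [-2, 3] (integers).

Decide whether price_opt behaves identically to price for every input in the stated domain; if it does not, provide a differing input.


x=-1, y=-2, z=-2 yields -8 from price but -5 from price_opt.
verdict: not equivalent; witness: x=-1, y=-2, z=-2


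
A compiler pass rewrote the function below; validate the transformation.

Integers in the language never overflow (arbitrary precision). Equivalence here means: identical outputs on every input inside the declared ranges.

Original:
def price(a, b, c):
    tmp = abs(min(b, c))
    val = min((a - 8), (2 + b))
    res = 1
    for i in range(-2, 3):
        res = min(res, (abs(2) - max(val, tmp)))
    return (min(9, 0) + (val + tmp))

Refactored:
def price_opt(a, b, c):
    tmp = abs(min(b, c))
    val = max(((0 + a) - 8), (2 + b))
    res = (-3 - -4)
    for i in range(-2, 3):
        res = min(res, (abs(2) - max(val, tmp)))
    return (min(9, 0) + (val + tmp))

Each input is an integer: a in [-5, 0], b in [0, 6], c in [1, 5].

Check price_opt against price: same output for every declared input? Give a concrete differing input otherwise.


The rewrite breaks on a=-5, b=0, c=1, where the results are -13 and 2.
price: tmp = 0; val = -13; res = 1; [i=-2]; res = 1; [i=-1]; res = 1; [i=0]; res = 1; [i=1]; res = 1; [i=2]; res = 1; return -13
price_opt: tmp = 0; val = 2; res = 1; [i=-2]; res = 0; [i=-1]; res = 0; [i=0]; res = 0; [i=1]; res = 0; [i=2]; res = 0; return 2
verdict: not equivalent; witness: a=-5, b=0, c=1


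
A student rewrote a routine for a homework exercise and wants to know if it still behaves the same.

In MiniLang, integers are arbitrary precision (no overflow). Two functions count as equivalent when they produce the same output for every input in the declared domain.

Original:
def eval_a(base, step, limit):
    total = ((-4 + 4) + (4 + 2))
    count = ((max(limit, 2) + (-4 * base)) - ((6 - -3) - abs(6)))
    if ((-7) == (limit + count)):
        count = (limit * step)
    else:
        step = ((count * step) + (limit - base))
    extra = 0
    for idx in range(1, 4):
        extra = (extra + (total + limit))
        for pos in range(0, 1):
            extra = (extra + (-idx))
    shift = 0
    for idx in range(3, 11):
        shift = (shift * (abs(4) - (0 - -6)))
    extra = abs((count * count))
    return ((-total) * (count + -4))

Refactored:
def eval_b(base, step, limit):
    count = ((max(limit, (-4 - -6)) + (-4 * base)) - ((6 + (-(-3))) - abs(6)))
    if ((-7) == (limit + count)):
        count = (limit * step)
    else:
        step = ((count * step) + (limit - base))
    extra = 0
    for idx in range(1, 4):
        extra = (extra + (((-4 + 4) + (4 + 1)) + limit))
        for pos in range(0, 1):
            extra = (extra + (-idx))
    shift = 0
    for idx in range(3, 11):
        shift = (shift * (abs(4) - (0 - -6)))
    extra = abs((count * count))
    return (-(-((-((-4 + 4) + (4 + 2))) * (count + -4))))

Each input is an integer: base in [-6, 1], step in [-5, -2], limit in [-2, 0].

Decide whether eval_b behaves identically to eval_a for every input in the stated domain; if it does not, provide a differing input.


The one real change (`2` became `1`) has no effect anywhere in the declared ranges.
One worked example (base=-1, step=-3, limit=-1) — eval_a: total := 6 | count := 3 | ((-7) == (limit + count)): false | step := -9 | extra := 0 | iter idx=1: | extra := 5 | iter pos=0: | extra := 4 | iter idx=2: | extra := 9 | iter pos=0: | extra := 7 | iter idx=3: | extra := 12 | iter pos=0: | extra := 9 | shift := 0 | iter idx=3: | shift := 0 | iter idx=4: | shift := 0 | iter idx=5: | shift := 0 | iter idx=6: | shift := 0 | iter idx=7: | shift := 0 | iter idx=8: | shift := 0 | iter idx=9: | shift := 0 | iter idx=10: | shift := 0 | extra := 9 | result 6; eval_b: count := 3 | ((-7) == (limit + count)): false | step := -9 | extra := 0 | iter idx=1: | extra := 4 | iter pos=0: | extra := 3 | iter idx=2: | extra := 7 | iter pos=0: | extra := 5 | iter idx=3: | extra := 9 | iter pos=0: | extra := 6 | shift := 0 | iter idx=3: | shift := 0 | iter idx=4: | shift := 0 | iter idx=5: | shift := 0 | iter idx=6: | shift := 0 | iter idx=7: | shift := 0 | iter idx=8: | shift := 0 | iter idx=9: | shift := 0 | iter idx=10: | shift := 0 | extra := 9 | result 6; agreement on 6.
Every one of the 96 inputs gives matching results.
verdict: equivalent


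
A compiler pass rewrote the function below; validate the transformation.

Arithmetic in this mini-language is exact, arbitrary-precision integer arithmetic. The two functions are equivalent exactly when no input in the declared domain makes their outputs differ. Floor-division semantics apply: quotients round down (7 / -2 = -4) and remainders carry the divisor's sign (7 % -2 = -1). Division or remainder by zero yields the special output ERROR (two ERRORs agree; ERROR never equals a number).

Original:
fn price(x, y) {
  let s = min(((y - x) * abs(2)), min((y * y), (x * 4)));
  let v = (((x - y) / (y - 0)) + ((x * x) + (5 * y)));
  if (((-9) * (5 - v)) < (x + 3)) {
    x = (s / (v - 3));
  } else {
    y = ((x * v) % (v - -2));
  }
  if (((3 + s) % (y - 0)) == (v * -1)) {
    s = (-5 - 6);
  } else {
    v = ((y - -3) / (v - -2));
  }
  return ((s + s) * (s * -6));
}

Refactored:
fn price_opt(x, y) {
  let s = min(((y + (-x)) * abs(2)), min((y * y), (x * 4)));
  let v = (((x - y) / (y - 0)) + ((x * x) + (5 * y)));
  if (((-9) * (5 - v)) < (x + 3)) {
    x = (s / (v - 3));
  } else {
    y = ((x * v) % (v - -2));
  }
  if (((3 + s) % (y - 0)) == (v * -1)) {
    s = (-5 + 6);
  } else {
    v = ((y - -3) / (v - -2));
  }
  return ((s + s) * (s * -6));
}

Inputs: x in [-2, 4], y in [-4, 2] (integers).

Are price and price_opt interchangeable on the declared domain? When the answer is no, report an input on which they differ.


Take x=-2, y=-1.
price: s becomes -8; next v becomes 0; next (((-9) * (5 - v)) < (x + 3)) evaluates to true; next x becomes 2; next (((3 + s) % (y - 0)) == (v * -1)) evaluates to true; next s becomes -11; next final value -1452
price_opt: s becomes -8; next v becomes 0; next (((-9) * (5 - v)) < (x + 3)) evaluates to true; next x becomes 2; next (((3 + s) % (y - 0)) == (v * -1)) evaluates to true; next s becomes 1; next final value -12
-1452 != -12, so the rewrite changes behavior.
verdict: not equivalent; witness: x=-2, y=-1


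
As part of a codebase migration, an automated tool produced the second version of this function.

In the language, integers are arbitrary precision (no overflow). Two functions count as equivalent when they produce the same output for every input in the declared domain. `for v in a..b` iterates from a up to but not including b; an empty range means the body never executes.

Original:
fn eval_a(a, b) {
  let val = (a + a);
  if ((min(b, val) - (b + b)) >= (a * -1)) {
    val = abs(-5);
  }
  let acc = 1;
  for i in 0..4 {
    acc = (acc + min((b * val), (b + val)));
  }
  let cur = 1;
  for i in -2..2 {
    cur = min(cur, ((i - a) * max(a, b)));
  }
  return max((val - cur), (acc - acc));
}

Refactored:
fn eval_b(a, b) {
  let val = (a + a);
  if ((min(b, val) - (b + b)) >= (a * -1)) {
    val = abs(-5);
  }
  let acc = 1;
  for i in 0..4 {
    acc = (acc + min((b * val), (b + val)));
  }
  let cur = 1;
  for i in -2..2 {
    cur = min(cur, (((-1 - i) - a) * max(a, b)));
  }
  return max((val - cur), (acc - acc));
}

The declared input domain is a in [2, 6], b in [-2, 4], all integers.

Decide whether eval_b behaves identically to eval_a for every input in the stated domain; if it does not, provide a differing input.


The two are interchangeable: constant usage differs, plus arithmetic usage differs, and every declared input agrees.
Spot check at a=4, b=0 — eval_a: val=8, then ((min(b, val) - (b + b)) >= (a * -1)) is true, then val=5, then acc=1, then (i=0), then acc=1, then (i=1), then acc=1, then (i=2), then acc=1, then (i=3), then acc=1, then cur=1, then (i=-2), then cur=-24, then (i=-1), then cur=-24, then (i=0), then cur=-24, then (i=1), then cur=-24, then returns 29. eval_b: val=8, then ((min(b, val) - (b + b)) >= (a * -1)) is true, then val=5, then acc=1, then (i=0), then acc=1, then (i=1), then acc=1, then (i=2), then acc=1, then (i=3), then acc=1, then cur=1, then (i=-2), then cur=-12, then (i=-1), then cur=-16, then (i=0), then cur=-20, then (i=1), then cur=-24, then returns 29. Both give 29.
Sweeping the whole domain (35 inputs) finds no disagreement.
verdict: equivalent


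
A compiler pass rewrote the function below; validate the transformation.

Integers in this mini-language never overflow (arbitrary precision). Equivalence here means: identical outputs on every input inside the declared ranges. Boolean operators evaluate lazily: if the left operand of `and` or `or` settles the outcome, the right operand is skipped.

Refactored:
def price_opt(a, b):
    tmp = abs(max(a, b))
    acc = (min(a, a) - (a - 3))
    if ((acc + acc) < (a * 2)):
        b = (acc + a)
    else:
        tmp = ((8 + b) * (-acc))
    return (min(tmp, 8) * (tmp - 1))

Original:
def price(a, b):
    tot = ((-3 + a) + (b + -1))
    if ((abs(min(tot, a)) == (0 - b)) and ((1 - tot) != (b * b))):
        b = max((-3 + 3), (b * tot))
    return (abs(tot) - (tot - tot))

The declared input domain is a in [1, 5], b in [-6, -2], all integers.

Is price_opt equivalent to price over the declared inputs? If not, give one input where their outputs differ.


The rewrite breaks on a=1, b=-6, where the results are 9 and 42.
price: tot := -9 | ((abs(min(tot, a)) == (0 - b)) and ((1 - tot) != (b * b))): false | result 9
price_opt: tmp := 1 | acc := 3 | ((acc + acc) < (a * 2)): false | tmp := -6 | result 42
verdict: not equivalent; witness: a=1, b=-6
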